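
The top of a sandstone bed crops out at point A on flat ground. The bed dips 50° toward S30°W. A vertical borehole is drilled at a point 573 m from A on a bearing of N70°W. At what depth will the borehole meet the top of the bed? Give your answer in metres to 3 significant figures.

The hole lies 80° from the dip direction, so the down-dip offset is 573 × cos 80° = 99.50 m.
Depth = down-dip offset × tan(dip) = 99.50 × tan 50° = 99.50 × 1.1918
Depth = 118.58 m

119 m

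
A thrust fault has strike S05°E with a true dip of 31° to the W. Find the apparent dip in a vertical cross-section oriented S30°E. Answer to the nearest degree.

The strike is S05°E and the section trends S30°E; the acute angle between them is β = 25°.
tan(apparent dip) = tan 31° · sin 25° = 0.2539
apparent dip = arctan 0.2539 = 14.25°

14°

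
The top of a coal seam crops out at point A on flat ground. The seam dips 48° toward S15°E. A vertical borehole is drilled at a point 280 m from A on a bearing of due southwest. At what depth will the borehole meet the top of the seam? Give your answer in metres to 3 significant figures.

155 m

The hole lies 60° from the dip direction, so the down-dip offset is 280 × cos 60° = 140.00 m.
Depth = down-dip offset × tan(dip) = 140.00 × tan 48° = 140.00 × 1.1106
Depth = 155.49 m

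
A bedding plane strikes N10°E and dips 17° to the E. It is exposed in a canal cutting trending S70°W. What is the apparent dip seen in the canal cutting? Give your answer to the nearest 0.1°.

14.8°

The section lies 60° from the strike.
tan α = tan 17° × sin 60° = 0.3057 × 0.8660 = 0.2648
apparent dip = arctan 0.2648 = 14.83°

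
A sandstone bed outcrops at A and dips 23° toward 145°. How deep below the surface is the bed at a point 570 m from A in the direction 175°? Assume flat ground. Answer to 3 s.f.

The hole lies 30° from the dip direction, so the down-dip offset is 570 × cos 30° = 493.63 m.
Depth = down-dip offset × tan(dip) = 493.63 × tan 23° = 493.63 × 0.4245
Depth = 209.54 m

210 m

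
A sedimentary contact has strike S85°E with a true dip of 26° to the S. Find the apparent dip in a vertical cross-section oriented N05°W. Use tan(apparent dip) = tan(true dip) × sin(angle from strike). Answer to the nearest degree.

26°

The section lies 80° from the strike.
tan α = tan 26° × sin 80° = 0.4877 × 0.9848 = 0.4803
α = arctan(0.4803) = 25.66°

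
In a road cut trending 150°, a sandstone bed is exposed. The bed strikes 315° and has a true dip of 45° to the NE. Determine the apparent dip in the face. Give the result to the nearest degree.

15°

The section lies 15° from the strike.
tan(apparent dip) = tan 45° · sin 15° = 0.2588
apparent dip = arctan 0.2588 = 14.51°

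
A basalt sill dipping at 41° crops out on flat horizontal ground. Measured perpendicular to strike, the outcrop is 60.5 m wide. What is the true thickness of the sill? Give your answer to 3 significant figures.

39.7 m

True thickness t = w · sin(dip) = 60.5 × sin 41°
t = 60.5 × 0.6561 = 39.692 m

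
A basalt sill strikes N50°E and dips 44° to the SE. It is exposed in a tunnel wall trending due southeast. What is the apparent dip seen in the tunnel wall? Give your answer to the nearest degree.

The section lies 85° from the strike.
tan α = tan 44° × sin 85° = 0.9657 × 0.9962 = 0.9620
α = arctan(0.9620) = 43.89°

44°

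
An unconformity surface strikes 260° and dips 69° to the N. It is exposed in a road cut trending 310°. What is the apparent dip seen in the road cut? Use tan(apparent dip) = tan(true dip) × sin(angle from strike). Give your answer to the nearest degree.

63°

The strike is 260° and the section trends 310°; the acute angle between them is β = 50°.
tan(apparent dip) = tan 69° · sin 50° = 1.9956
α = arctan(1.9956) = 63.38°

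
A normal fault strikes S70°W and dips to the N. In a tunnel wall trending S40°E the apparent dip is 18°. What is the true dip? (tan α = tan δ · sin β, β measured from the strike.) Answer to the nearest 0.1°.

19.1°

β = acute angle between strike S70°W and section S40°E = 70°.
tan(true dip) = tan 18° / sin 70° = 0.3458
true dip = arctan 0.3458 = 19.07°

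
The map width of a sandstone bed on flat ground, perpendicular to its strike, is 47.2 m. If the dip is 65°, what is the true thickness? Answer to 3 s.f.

True thickness t = w · sin(dip) = 47.2 × sin 65°
t = 47.2 × 0.9063 = 42.778 m

42.8 m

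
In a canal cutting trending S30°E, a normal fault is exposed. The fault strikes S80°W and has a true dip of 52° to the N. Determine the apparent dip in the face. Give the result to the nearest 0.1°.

The section lies 70° from the strike.
tan α = tan 52° × sin 70° = 1.2799 × 0.9397 = 1.2028
apparent dip = arctan 1.2028 = 50.26°

50.3°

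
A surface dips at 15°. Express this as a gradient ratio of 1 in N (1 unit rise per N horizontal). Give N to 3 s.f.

1 in 3.73

1 : N means tan θ = 1/N, so N = 1/tan 15° = 1/0.2679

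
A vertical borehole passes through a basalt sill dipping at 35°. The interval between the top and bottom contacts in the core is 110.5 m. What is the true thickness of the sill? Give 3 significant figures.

90.5 m

True thickness t = h · cos(dip) = 110.5 × cos 35°
t = 110.5 × 0.8192 = 90.516 m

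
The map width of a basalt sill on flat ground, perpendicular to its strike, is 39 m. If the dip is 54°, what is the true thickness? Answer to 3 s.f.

31.6 m

True thickness t = w · sin(dip) = 39 × sin 54°
t = 39 × 0.8090 = 31.552 m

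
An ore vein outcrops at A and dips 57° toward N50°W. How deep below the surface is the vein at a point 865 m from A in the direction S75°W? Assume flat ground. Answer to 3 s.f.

The hole lies 55° from the dip direction, so the down-dip offset is 865 × cos 55° = 496.14 m.
Depth = down-dip offset × tan(dip) = 496.14 × tan 57° = 496.14 × 1.5399
Depth = 763.99 m

764 m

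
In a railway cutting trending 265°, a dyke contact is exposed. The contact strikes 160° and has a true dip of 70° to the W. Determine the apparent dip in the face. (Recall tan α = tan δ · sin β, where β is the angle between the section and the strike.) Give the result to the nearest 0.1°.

The strike is 160° and the section trends 265°; the acute angle between them is β = 75°.
tan α = tan 70° × sin 75° = 2.7475 × 0.9659 = 2.6539
α = arctan(2.6539) = 69.35°

69.4°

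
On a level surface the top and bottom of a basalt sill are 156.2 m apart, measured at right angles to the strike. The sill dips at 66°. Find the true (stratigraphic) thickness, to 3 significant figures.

True thickness t = w · sin(dip) = 156.2 × sin 66°
t = 156.2 × 0.9135 = 142.696 m

143 m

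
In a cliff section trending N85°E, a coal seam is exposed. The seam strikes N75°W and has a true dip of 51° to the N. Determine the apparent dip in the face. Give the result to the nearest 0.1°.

22.9°

The section lies 20° from the strike.
tan α = tan 51° × sin 20° = 1.2349 × 0.3420 = 0.4224
α = arctan(0.4224) = 22.90°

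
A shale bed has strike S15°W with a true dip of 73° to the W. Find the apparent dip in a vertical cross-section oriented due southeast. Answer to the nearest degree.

The section lies 60° from the strike.
tan(apparent dip) = tan 73° · sin 60° = 2.8326
α = arctan(2.8326) = 70.56°

71°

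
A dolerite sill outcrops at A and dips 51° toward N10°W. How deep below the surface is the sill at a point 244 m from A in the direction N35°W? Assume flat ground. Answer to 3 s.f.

The hole lies 25° from the dip direction, so the down-dip offset is 244 × cos 25° = 221.14 m.
Depth = down-dip offset × tan(dip) = 221.14 × tan 51° = 221.14 × 1.2349
Depth = 273.08 m

273 m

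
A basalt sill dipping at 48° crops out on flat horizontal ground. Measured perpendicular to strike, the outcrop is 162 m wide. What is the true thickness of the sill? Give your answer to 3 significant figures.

True thickness t = w · sin(dip) = 162 × sin 48°
t = 162 × 0.7431 = 120.389 m

120 m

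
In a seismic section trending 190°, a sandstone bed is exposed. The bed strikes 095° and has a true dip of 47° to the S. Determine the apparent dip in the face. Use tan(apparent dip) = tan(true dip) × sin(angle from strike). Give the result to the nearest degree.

47°

The strike is 095° and the section trends 190°; the acute angle between them is β = 85°.
tan(apparent dip) = tan 47° · sin 85° = 1.0683
apparent dip = arctan 1.0683 = 46.89°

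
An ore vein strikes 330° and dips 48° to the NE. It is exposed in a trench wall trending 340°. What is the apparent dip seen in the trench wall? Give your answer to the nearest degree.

11°

The section lies 10° from the strike.
tan α = tan 48° × sin 10° = 1.1106 × 0.1736 = 0.1929
apparent dip = arctan 0.1929 = 10.92°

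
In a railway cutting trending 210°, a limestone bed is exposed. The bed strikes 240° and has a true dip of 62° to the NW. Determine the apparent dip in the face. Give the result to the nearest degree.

The strike is 240° and the section trends 210°; the acute angle between them is β = 30°.
tan(apparent dip) = tan 62° · sin 30° = 0.9404
apparent dip = arctan 0.9404 = 43.24°

43°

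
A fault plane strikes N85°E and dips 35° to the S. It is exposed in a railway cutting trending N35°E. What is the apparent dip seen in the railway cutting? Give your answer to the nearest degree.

28°

The section lies 50° from the strike.
tan(apparent dip) = tan 35° · sin 50° = 0.5364
apparent dip = arctan 0.5364 = 28.21°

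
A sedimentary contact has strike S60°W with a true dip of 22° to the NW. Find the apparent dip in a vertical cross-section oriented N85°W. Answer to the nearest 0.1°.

13.0°

The strike is S60°W and the section trends N85°W; the acute angle between them is β = 35°.
tan(apparent dip) = tan 22° · sin 35° = 0.2317
α = arctan(0.2317) = 13.05°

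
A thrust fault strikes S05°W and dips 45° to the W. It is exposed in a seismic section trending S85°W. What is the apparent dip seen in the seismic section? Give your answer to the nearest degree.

The strike is S05°W and the section trends S85°W; the acute angle between them is β = 80°.
tan α = tan 45° × sin 80° = 1.0000 × 0.9848 = 0.9848
apparent dip = arctan 0.9848 = 44.56°

45°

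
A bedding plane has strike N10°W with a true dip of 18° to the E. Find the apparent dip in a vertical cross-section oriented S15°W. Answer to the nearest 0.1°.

7.8°

The strike is N10°W and the section trends S15°W; the acute angle between them is β = 25°.
tan(apparent dip) = tan 18° · sin 25° = 0.1373
α = arctan(0.1373) = 7.82°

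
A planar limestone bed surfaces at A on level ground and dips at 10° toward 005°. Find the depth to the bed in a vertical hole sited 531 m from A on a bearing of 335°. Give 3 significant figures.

81.1 m

The hole lies 30° from the dip direction, so the down-dip offset is 531 × cos 30° = 459.86 m.
Depth = down-dip offset × tan(dip) = 459.86 × tan 10° = 459.86 × 0.1763
Depth = 81.09 m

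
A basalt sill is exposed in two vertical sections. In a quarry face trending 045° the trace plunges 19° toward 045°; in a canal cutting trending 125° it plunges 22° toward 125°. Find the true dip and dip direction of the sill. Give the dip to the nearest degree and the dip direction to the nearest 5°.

true dip 26°, dip direction 090°

Each apparent-dip line lies in the plane. As unit vectors (x east, y north, z up), v₁ plunges 19°→045° and v₂ plunges 22°→125°.
n = v₁ × v₂ = (0.424, -0.003, 0.863) (taken with n_z > 0).
tan δ = √(n_x²+n_y²)/n_z = 0.424/0.863, so δ = 26.1°.
The horizontal component of n points toward azimuth atan2(n_x, n_y) = 90°, the dip direction.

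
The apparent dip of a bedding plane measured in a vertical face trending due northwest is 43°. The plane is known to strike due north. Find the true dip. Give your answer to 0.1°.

52.8°

β = acute angle between strike due north and section due northwest = 45°.
tan(true dip) = tan 43° / sin 45° = 1.3188
δ = arctan(1.3188) = 52.83°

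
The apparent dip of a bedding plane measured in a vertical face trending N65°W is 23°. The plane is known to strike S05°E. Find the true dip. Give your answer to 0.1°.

26.1°

The section is 60° from the strike.
tan δ = tan α / sin β = tan 23° / sin 60° = 0.4245 / 0.8660 = 0.4901
true dip = arctan 0.4901 = 26.11°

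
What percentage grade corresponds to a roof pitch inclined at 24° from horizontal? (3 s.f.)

grade % = 100 × tan 24° = 100 × 0.4452

44.5%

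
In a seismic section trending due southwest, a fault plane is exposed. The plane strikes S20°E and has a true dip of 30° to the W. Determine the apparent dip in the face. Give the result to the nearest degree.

28°

The section lies 65° from the strike.
tan α = tan 30° × sin 65° = 0.5774 × 0.9063 = 0.5233
α = arctan(0.5233) = 27.62°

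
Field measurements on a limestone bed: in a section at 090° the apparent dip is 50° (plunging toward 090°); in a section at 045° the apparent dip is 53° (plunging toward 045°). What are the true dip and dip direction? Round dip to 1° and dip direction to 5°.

Each apparent-dip line lies in the plane. As unit vectors (x east, y north, z up), v₁ plunges 50°→090° and v₂ plunges 53°→045°.
n = v₁ × v₂ = (0.326, 0.187, 0.274) (taken with n_z > 0).
tan δ = √(n_x²+n_y²)/n_z = 0.376/0.274, so δ = 54.0°.
Dip direction = atan2(0.326, 0.187) = 60° (azimuth of n's horizontal projection).

true dip 54°, dip direction 060°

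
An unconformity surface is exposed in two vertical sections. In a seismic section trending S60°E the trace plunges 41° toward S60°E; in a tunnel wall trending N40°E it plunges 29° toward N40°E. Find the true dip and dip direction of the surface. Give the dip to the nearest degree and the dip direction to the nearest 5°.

Each apparent-dip line lies in the plane. As unit vectors (x east, y north, z up), v₁ plunges 41°→S60°E and v₂ plunges 29°→N40°E.
Cross product v₁ × v₂ gives the pole to the plane: n ∝ (0.623, -0.052, 0.650).
Dip δ = arctan(|n_h|/n_z) = arctan(0.625/0.650) = 43.9°.
Dip direction = azimuth of (n_x, n_y) = atan2(0.623, -0.052) = 95°.

true dip 44°, dip direction 095°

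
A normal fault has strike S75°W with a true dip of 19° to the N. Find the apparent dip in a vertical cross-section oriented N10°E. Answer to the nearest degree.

The strike is S75°W and the section trends N10°E; the acute angle between them is β = 65°.
tan(apparent dip) = tan 19° · sin 65° = 0.3121
α = arctan(0.3121) = 17.33°

17°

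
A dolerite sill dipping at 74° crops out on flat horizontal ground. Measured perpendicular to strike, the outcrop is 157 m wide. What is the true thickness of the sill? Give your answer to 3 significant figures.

151 m

True thickness t = w · sin(dip) = 157 × sin 74°
t = 157 × 0.9613 = 150.918 m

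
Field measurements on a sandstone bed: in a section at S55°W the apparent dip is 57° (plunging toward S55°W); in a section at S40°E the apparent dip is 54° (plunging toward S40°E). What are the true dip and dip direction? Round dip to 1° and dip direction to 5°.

true dip 65°, dip direction 190°

Each apparent-dip line lies in the plane. As unit vectors (x east, y north, z up), v₁ plunges 57°→S55°W and v₂ plunges 54°→S40°E.
n = v₁ × v₂ = (-0.125, -0.678, 0.319) (taken with n_z > 0).
Dip δ = arctan(|n_h|/n_z) = arctan(0.689/0.319) = 65.2°.
Dip direction = atan2(-0.125, -0.678) = 190° (azimuth of n's horizontal projection).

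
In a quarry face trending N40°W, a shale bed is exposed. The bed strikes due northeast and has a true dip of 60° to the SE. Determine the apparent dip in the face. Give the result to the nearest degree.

60°

The strike is due northeast and the section trends N40°W; the acute angle between them is β = 85°.
tan(apparent dip) = tan 60° · sin 85° = 1.7255
apparent dip = arctan 1.7255 = 59.91°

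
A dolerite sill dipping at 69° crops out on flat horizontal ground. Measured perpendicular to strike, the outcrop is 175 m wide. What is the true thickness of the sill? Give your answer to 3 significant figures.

163 m

True thickness t = w · sin(dip) = 175 × sin 69°
t = 175 × 0.9336 = 163.377 m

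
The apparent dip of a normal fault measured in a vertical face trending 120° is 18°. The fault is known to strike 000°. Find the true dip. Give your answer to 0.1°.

20.6°

The section is 60° from the strike.
tan δ = tan α / sin β = tan 18° / sin 60° = 0.3249 / 0.8660 = 0.3752
true dip = arctan 0.3752 = 20.57°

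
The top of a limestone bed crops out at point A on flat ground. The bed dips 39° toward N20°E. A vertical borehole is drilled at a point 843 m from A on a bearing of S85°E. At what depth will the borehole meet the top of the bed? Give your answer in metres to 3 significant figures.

177 m

The hole lies 75° from the dip direction, so the down-dip offset is 843 × cos 75° = 218.18 m.
Depth = down-dip offset × tan(dip) = 218.18 × tan 39° = 218.18 × 0.8098
Depth = 176.68 m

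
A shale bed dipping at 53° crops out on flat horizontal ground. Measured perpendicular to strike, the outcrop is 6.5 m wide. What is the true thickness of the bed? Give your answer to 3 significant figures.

5.19 m

True thickness t = w · sin(dip) = 6.5 × sin 53°
t = 6.5 × 0.7986 = 5.191 m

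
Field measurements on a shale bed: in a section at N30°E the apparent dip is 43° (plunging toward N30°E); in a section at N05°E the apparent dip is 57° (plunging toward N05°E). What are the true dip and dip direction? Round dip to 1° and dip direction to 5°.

The two traces are lines in the plane: v₁ = (sin 30°·cos 43°, cos 30°·cos 43°, −sin 43°), v₂ = (sin 5°·cos 57°, cos 5°·cos 57°, −sin 57°).
n = v₁ × v₂ = (-0.161, 0.274, 0.168) (taken with n_z > 0).
True dip = arccos(n_z / |n|) = arccos(0.4677) = 62.1°.
Dip direction = azimuth of (n_x, n_y) = atan2(-0.161, 0.274) = 330°.

true dip 62°, dip direction 330°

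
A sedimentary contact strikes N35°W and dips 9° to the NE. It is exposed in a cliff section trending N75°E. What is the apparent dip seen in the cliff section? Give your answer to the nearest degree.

Angle between strike (N35°W) and section (N75°E): β = 70°.
tan α = tan 9° × sin 70° = 0.1584 × 0.9397 = 0.1488
apparent dip = arctan 0.1488 = 8.47°

8°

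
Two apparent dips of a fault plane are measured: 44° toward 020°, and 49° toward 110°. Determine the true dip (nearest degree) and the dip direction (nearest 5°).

true dip 56°, dip direction 070°

Represent each trace as a vector plunging at its apparent dip toward its trend (east-north-up frame): v₁ = (0.246, 0.676, -0.695), v₂ = (0.616, -0.224, -0.755).
The plane normal is n = v₁ × v₂ ∝ (0.666, 0.243, 0.472).
tan δ = √(n_x²+n_y²)/n_z = 0.709/0.472, so δ = 56.3°.
The horizontal component of n points toward azimuth atan2(n_x, n_y) = 70°, the dip direction.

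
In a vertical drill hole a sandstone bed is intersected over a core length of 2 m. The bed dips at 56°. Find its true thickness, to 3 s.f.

1.12 m

True thickness t = h · cos(dip) = 2 × cos 56°
t = 2 × 0.5592 = 1.118 m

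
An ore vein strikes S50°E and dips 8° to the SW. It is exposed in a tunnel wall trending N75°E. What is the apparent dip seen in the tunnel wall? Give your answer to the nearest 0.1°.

6.6°

The section lies 55° from the strike.
tan α = tan 8° × sin 55° = 0.1405 × 0.8192 = 0.1151
apparent dip = arctan 0.1151 = 6.57°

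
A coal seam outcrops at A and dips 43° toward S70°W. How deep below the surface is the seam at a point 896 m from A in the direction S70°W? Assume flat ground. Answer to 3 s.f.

836 m

The hole is directly down-dip from the outcrop, so the down-dip offset is 896 m.
Depth = down-dip offset × tan(dip) = 896.00 × tan 43° = 896.00 × 0.9325
Depth = 835.53 m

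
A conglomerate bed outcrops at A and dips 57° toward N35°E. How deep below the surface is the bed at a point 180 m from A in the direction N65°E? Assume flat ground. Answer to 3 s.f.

The hole lies 30° from the dip direction, so the down-dip offset is 180 × cos 30° = 155.88 m.
Depth = down-dip offset × tan(dip) = 155.88 × tan 57° = 155.88 × 1.5399
Depth = 240.04 m

240 m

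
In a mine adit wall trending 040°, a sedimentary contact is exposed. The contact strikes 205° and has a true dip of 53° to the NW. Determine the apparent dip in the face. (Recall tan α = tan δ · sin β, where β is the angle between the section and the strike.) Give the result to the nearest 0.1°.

Angle between strike (205°) and section (040°): β = 15°.
tan α = tan 53° × sin 15° = 1.3270 × 0.2588 = 0.3435
apparent dip = arctan 0.3435 = 18.96°

19.0°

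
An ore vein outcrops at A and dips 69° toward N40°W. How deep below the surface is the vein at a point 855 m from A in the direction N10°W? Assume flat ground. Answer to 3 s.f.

1930 m

The hole lies 30° from the dip direction, so the down-dip offset is 855 × cos 30° = 740.45 m.
Depth = down-dip offset × tan(dip) = 740.45 × tan 69° = 740.45 × 2.6051
Depth = 1928.94 m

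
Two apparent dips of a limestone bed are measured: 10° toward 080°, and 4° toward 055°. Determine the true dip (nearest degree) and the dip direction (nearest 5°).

true dip 15°, dip direction 130°

The two traces are lines in the plane: v₁ = (sin 80°·cos 10°, cos 80°·cos 10°, −sin 10°), v₂ = (sin 55°·cos 4°, cos 55°·cos 4°, −sin 4°).
n = v₁ × v₂ = (0.087, -0.074, 0.415) (taken with n_z > 0).
True dip = arccos(n_z / |n|) = arccos(0.9639) = 15.4°.
Dip direction = azimuth of (n_x, n_y) = atan2(0.087, -0.074) = 130°.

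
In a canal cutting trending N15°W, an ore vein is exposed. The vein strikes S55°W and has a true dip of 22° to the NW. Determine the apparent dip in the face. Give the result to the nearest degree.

21°

The strike is S55°W and the section trends N15°W; the acute angle between them is β = 70°.
tan(apparent dip) = tan 22° · sin 70° = 0.3797
apparent dip = arctan 0.3797 = 20.79°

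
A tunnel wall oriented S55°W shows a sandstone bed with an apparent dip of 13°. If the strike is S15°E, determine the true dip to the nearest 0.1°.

13.8°

The section is 70° from the strike.
tan δ = tan α / sin β = tan 13° / sin 70° = 0.2309 / 0.9397 = 0.2457
δ = arctan(0.2457) = 13.80°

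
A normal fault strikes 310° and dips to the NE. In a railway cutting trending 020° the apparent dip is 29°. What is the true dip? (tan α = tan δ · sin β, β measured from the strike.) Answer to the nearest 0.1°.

30.5°

β = acute angle between strike 310° and section 020° = 70°.
tan(true dip) = tan 29° / sin 70° = 0.5899
δ = arctan(0.5899) = 30.54°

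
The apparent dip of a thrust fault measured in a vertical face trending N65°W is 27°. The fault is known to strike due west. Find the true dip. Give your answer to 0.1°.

50.3°

β = acute angle between strike due west and section N65°W = 25°.
tan δ = tan α / sin β = tan 27° / sin 25° = 0.5095 / 0.4226 = 1.2056
true dip = arctan 1.2056 = 50.33°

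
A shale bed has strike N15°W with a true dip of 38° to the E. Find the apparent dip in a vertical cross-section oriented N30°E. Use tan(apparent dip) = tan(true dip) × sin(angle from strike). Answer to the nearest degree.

Angle between strike (N15°W) and section (N30°E): β = 45°.
tan α = tan 38° × sin 45° = 0.7813 × 0.7071 = 0.5525
α = arctan(0.5525) = 28.92°

29°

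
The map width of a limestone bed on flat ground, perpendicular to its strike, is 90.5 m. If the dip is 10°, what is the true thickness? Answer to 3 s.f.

True thickness t = w · sin(dip) = 90.5 × sin 10°
t = 90.5 × 0.1736 = 15.715 m

15.7 m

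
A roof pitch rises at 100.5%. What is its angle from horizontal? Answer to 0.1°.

45.1°

tan θ = 100.5/100 = 1.0050
θ = arctan(1.0050) = 45.14°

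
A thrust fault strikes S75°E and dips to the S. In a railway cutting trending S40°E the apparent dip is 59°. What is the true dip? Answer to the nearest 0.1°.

71.0°

The section is 35° from the strike.
tan δ = tan α / sin β = tan 59° / sin 35° = 1.6643 / 0.5736 = 2.9016
true dip = arctan 2.9016 = 70.98°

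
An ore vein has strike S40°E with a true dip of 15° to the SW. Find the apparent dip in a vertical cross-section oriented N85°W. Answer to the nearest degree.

Angle between strike (S40°E) and section (N85°W): β = 45°.
tan(apparent dip) = tan 15° · sin 45° = 0.1895
apparent dip = arctan 0.1895 = 10.73°

11°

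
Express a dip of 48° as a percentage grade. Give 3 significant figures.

111%

grade % = 100 × tan 48° = 100 × 1.1106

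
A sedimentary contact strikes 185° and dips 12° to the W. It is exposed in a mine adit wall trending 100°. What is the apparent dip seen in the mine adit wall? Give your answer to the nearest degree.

The section lies 85° from the strike.
tan(apparent dip) = tan 12° · sin 85° = 0.2117
α = arctan(0.2117) = 11.96°

12°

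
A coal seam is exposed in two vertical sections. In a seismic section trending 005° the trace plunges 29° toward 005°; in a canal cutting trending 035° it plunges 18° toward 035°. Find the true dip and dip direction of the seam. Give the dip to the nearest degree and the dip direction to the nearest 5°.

true dip 32°, dip direction 335°

Each apparent-dip line lies in the plane. As unit vectors (x east, y north, z up), v₁ plunges 29°→005° and v₂ plunges 18°→035°.
n = v₁ × v₂ = (-0.108, 0.241, 0.416) (taken with n_z > 0).
tan δ = √(n_x²+n_y²)/n_z = 0.264/0.416, so δ = 32.4°.
Dip direction = azimuth of (n_x, n_y) = atan2(-0.108, 0.241) = 336°.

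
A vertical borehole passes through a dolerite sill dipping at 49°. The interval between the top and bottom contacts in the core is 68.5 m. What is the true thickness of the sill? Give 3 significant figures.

44.9 m

True thickness t = h · cos(dip) = 68.5 × cos 49°
t = 68.5 × 0.6561 = 44.940 m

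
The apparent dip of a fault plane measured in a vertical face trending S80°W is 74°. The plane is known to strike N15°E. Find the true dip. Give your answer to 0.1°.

75.4°

The section is 65° from the strike.
tan(true dip) = tan 74° / sin 65° = 3.8479
true dip = arctan 3.8479 = 75.43°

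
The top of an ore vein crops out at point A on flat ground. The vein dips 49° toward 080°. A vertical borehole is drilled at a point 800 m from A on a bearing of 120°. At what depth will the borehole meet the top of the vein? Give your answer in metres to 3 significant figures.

705 m

The hole lies 40° from the dip direction, so the down-dip offset is 800 × cos 40° = 612.84 m.
Depth = down-dip offset × tan(dip) = 612.84 × tan 49° = 612.84 × 1.1504
Depth = 704.99 m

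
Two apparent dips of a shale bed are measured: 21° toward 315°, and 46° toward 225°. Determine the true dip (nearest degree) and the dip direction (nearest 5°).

true dip 48°, dip direction 245°

Each apparent-dip line lies in the plane. As unit vectors (x east, y north, z up), v₁ plunges 21°→315° and v₂ plunges 46°→225°.
n = v₁ × v₂ = (-0.651, -0.299, 0.649) (taken with n_z > 0).
tan δ = √(n_x²+n_y²)/n_z = 0.716/0.649, so δ = 47.8°.
The horizontal component of n points toward azimuth atan2(n_x, n_y) = 245°, the dip direction.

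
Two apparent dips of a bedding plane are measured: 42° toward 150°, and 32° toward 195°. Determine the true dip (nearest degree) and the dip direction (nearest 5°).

true dip 42°, dip direction 150°

Each apparent-dip line lies in the plane. As unit vectors (x east, y north, z up), v₁ plunges 42°→150° and v₂ plunges 32°→195°.
Cross product v₁ × v₂ gives the pole to the plane: n ∝ (0.207, -0.344, 0.446).
tan δ = √(n_x²+n_y²)/n_z = 0.401/0.446, so δ = 42.0°.
Dip direction = azimuth of (n_x, n_y) = atan2(0.207, -0.344) = 149°.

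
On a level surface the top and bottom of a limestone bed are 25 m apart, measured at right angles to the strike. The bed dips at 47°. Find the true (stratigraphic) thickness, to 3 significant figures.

18.3 m

True thickness t = w · sin(dip) = 25 × sin 47°
t = 25 × 0.7314 = 18.284 m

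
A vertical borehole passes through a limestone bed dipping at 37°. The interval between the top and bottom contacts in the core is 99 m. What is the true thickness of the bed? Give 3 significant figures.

True thickness t = h · cos(dip) = 99 × cos 37°
t = 99 × 0.7986 = 79.065 m

79.1 m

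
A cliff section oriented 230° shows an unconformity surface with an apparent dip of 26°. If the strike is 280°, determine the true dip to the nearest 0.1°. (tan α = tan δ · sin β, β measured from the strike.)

32.5°

The section is 50° from the strike.
tan(true dip) = tan 26° / sin 50° = 0.6367
true dip = arctan 0.6367 = 32.48°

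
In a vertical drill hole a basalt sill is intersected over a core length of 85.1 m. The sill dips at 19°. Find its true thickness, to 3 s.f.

True thickness t = h · cos(dip) = 85.1 × cos 19°
t = 85.1 × 0.9455 = 80.464 m

80.5 m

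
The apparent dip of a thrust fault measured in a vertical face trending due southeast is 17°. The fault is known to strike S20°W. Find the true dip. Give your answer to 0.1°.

18.6°

β = acute angle between strike S20°W and section due southeast = 65°.
tan δ = tan α / sin β = tan 17° / sin 65° = 0.3057 / 0.9063 = 0.3373
true dip = arctan 0.3373 = 18.64°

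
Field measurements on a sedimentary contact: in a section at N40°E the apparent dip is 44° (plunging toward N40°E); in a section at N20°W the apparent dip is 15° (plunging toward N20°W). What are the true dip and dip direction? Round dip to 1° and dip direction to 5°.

true dip 45°, dip direction 055°

The two traces are lines in the plane: v₁ = (sin 40°·cos 44°, cos 40°·cos 44°, −sin 44°), v₂ = (sin 340°·cos 15°, cos 340°·cos 15°, −sin 15°).
n = v₁ × v₂ = (0.488, 0.349, 0.602) (taken with n_z > 0).
Dip δ = arctan(|n_h|/n_z) = arctan(0.600/0.602) = 44.9°.
Dip direction = azimuth of (n_x, n_y) = atan2(0.488, 0.349) = 54°.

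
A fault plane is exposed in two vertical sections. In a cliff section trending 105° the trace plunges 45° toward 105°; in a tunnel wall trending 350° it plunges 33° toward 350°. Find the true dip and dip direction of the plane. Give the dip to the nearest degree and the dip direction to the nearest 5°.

Represent each trace as a vector plunging at its apparent dip toward its trend (east-north-up frame): v₁ = (0.683, -0.183, -0.707), v₂ = (-0.146, 0.826, -0.545).
The plane normal is n = v₁ × v₂ ∝ (0.684, 0.475, 0.537).
tan δ = √(n_x²+n_y²)/n_z = 0.832/0.537, so δ = 57.2°.
Dip direction = azimuth of (n_x, n_y) = atan2(0.684, 0.475) = 55°.

true dip 57°, dip direction 055°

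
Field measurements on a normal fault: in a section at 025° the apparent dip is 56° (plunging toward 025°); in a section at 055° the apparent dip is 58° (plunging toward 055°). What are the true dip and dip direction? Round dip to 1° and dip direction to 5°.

true dip 58°, dip direction 050°

Each apparent-dip line lies in the plane. As unit vectors (x east, y north, z up), v₁ plunges 56°→025° and v₂ plunges 58°→055°.
n = v₁ × v₂ = (0.178, 0.159, 0.148) (taken with n_z > 0).
tan δ = √(n_x²+n_y²)/n_z = 0.239/0.148, so δ = 58.2°.
Dip direction = azimuth of (n_x, n_y) = atan2(0.178, 0.159) = 48°.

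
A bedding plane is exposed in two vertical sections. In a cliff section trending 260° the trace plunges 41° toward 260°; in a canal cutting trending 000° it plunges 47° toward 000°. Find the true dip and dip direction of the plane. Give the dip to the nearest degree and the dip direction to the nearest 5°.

Each apparent-dip line lies in the plane. As unit vectors (x east, y north, z up), v₁ plunges 41°→260° and v₂ plunges 47°→000°.
Cross product v₁ × v₂ gives the pole to the plane: n ∝ (-0.543, 0.544, 0.507).
True dip = arccos(n_z / |n|) = arccos(0.5506) = 56.6°.
Dip direction = azimuth of (n_x, n_y) = atan2(-0.543, 0.544) = 315°.

true dip 57°, dip direction 315°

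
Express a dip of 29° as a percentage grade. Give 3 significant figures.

55.4%

grade % = 100 × tan 29° = 100 × 0.5543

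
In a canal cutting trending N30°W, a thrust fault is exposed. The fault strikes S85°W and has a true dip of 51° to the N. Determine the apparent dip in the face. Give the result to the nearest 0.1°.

48.2°

The section lies 65° from the strike.
tan α = tan 51° × sin 65° = 1.2349 × 0.9063 = 1.1192
α = arctan(1.1192) = 48.22°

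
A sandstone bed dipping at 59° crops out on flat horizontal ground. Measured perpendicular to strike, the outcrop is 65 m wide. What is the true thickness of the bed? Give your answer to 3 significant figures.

55.7 m

True thickness t = w · sin(dip) = 65 × sin 59°
t = 65 × 0.8572 = 55.716 m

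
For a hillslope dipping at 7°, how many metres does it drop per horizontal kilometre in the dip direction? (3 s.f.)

drop per km = 1000 × tan 7° = 1000 × 0.1228

123 m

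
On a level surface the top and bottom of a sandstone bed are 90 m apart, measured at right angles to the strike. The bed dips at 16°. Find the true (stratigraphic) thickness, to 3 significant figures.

24.8 m

True thickness t = w · sin(dip) = 90 × sin 16°
t = 90 × 0.2756 = 24.807 m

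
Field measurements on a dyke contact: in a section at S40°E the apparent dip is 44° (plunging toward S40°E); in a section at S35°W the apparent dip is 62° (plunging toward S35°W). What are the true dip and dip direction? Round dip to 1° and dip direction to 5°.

Represent each trace as a vector plunging at its apparent dip toward its trend (east-north-up frame): v₁ = (0.462, -0.551, -0.695), v₂ = (-0.269, -0.385, -0.883).
n = v₁ × v₂ = (-0.219, -0.595, 0.326) (taken with n_z > 0).
Dip δ = arctan(|n_h|/n_z) = arctan(0.634/0.326) = 62.8°.
The horizontal component of n points toward azimuth atan2(n_x, n_y) = 200°, the dip direction.

true dip 63°, dip direction 200°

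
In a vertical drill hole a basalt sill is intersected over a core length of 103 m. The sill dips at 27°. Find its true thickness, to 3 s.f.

True thickness t = h · cos(dip) = 103 × cos 27°
t = 103 × 0.8910 = 91.774 m

91.8 m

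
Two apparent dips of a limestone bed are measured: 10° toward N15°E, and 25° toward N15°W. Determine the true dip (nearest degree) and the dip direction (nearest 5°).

true dip 33°, dip direction 300°

Represent each trace as a vector plunging at its apparent dip toward its trend (east-north-up frame): v₁ = (0.255, 0.951, -0.174), v₂ = (-0.235, 0.875, -0.423).
n = v₁ × v₂ = (-0.250, 0.148, 0.446) (taken with n_z > 0).
Dip δ = arctan(|n_h|/n_z) = arctan(0.291/0.446) = 33.1°.
Dip direction = atan2(-0.250, 0.148) = 301° (azimuth of n's horizontal projection).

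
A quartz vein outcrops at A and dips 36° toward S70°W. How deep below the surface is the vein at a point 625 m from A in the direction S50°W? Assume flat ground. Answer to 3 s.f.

The hole lies 20° from the dip direction, so the down-dip offset is 625 × cos 20° = 587.31 m.
Depth = down-dip offset × tan(dip) = 587.31 × tan 36° = 587.31 × 0.7265
Depth = 426.70 m

427 m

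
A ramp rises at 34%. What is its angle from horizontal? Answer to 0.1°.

tan θ = 34/100 = 0.3400
θ = arctan(0.3400) = 18.78°

18.8°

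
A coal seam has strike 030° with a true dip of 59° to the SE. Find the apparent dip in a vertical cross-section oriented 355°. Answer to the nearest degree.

44°

The strike is 030° and the section trends 355°; the acute angle between them is β = 35°.
tan α = tan 59° × sin 35° = 1.6643 × 0.5736 = 0.9546
α = arctan(0.9546) = 43.67°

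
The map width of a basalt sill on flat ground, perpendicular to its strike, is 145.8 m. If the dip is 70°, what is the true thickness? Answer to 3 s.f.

True thickness t = w · sin(dip) = 145.8 × sin 70°
t = 145.8 × 0.9397 = 137.007 m

137 m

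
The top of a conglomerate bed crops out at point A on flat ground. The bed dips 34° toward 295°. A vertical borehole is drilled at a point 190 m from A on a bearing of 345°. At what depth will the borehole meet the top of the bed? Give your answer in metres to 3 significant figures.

The hole lies 50° from the dip direction, so the down-dip offset is 190 × cos 50° = 122.13 m.
Depth = down-dip offset × tan(dip) = 122.13 × tan 34° = 122.13 × 0.6745
Depth = 82.38 m

82.4 m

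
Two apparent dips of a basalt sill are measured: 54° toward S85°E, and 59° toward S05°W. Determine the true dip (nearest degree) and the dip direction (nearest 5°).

true dip 65°, dip direction 145°

Each apparent-dip line lies in the plane. As unit vectors (x east, y north, z up), v₁ plunges 54°→S85°E and v₂ plunges 59°→S05°W.
The plane normal is n = v₁ × v₂ ∝ (0.371, -0.538, 0.303).
True dip = arccos(n_z / |n|) = arccos(0.4202) = 65.2°.
Dip direction = azimuth of (n_x, n_y) = atan2(0.371, -0.538) = 145°.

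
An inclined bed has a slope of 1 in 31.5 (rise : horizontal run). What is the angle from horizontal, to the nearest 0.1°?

1.8°

tan θ = 1/31.5 = 0.0317
θ = arctan(0.0317) = 1.82°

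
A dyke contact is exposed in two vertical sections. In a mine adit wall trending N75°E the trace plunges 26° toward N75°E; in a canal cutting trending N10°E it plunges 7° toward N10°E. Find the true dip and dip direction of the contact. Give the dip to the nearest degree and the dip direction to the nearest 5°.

Each apparent-dip line lies in the plane. As unit vectors (x east, y north, z up), v₁ plunges 26°→N75°E and v₂ plunges 7°→N10°E.
n = v₁ × v₂ = (0.400, 0.030, 0.809) (taken with n_z > 0).
tan δ = √(n_x²+n_y²)/n_z = 0.401/0.809, so δ = 26.4°.
Dip direction = atan2(0.400, 0.030) = 86° (azimuth of n's horizontal projection).

true dip 26°, dip direction 085°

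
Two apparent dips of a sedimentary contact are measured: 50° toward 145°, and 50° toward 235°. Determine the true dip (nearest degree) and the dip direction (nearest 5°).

true dip 59°, dip direction 190°

Represent each trace as a vector plunging at its apparent dip toward its trend (east-north-up frame): v₁ = (0.369, -0.527, -0.766), v₂ = (-0.527, -0.369, -0.766).
n = v₁ × v₂ = (-0.121, -0.686, 0.413) (taken with n_z > 0).
tan δ = √(n_x²+n_y²)/n_z = 0.696/0.413, so δ = 59.3°.
The horizontal component of n points toward azimuth atan2(n_x, n_y) = 190°, the dip direction.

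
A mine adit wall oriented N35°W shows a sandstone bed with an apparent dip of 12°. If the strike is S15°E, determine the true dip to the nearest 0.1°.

The section is 20° from the strike.
tan δ = tan α / sin β = tan 12° / sin 20° = 0.2126 / 0.3420 = 0.6215
true dip = arctan 0.6215 = 31.86°

31.9°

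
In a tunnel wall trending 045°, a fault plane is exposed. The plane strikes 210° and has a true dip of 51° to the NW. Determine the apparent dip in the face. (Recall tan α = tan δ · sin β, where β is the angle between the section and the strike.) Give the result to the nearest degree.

18°

Angle between strike (210°) and section (045°): β = 15°.
tan α = tan 51° × sin 15° = 1.2349 × 0.2588 = 0.3196
apparent dip = arctan 0.3196 = 17.72°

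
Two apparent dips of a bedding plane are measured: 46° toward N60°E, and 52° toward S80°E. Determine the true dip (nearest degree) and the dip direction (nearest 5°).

true dip 52°, dip direction 095°

The two traces are lines in the plane: v₁ = (sin 60°·cos 46°, cos 60°·cos 46°, −sin 46°), v₂ = (sin 100°·cos 52°, cos 100°·cos 52°, −sin 52°).
Cross product v₁ × v₂ gives the pole to the plane: n ∝ (0.351, -0.038, 0.275).
tan δ = √(n_x²+n_y²)/n_z = 0.353/0.275, so δ = 52.1°.
Dip direction = azimuth of (n_x, n_y) = atan2(0.351, -0.038) = 96°.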